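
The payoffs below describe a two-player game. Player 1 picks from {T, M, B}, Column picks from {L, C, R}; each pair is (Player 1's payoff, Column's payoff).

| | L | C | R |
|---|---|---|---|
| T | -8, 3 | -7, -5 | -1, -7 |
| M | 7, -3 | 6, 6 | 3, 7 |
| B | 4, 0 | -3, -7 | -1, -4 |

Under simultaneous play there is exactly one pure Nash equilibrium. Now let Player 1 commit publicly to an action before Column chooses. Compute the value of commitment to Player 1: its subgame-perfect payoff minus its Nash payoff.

Solve by backward induction (Player 1 leads).
- T → Column plays L (best of 3, -5, -7); Player 1 gets -8.
- M → Column plays R (best of -3, 6, 7); Player 1 gets 3.
- B → Column plays L (best of 0, -7, -4); Player 1 gets 4.
Among -8, 3, 4, the best is 4 at B. Subgame-perfect outcome: (B, L) with payoffs (4, 0).
Under simultaneous play:
Player 1's best replies: L→M; C→M; R→M.
Column's best replies: T→L; M→R; B→L.
Only (M, R) has each player best-responding; Nash payoffs (3, 7).
Player 1's commitment gain: 4 − 3 = 1.

1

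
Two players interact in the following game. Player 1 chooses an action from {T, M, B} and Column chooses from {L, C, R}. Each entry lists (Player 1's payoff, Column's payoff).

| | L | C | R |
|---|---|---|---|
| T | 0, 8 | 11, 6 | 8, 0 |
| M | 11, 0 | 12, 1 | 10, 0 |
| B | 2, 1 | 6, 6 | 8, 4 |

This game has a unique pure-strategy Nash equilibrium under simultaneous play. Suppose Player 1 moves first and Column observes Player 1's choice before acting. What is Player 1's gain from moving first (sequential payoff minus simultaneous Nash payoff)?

0

Solve by backward induction (Player 1 leads).
- T: Column compares 8, 6, 0 and picks L; Player 1 would get 0.
- M: Column compares 0, 1, 0 and picks C; Player 1 would get 12.
- B: Column compares 1, 6, 4 and picks C; Player 1 would get 6.
Player 1's induced payoffs are 0, 12, 6, so Player 1 commits to M. Subgame-perfect outcome: (M, C) with payoffs (12, 1).
Under simultaneous play:
Player 1's best replies: L→M; C→M; R→M.
Column's best replies: T→L; M→C; B→C.
The unique mutual best reply is (M, C), giving (12, 1).
Player 1's commitment gain: 12 − 12 = 0.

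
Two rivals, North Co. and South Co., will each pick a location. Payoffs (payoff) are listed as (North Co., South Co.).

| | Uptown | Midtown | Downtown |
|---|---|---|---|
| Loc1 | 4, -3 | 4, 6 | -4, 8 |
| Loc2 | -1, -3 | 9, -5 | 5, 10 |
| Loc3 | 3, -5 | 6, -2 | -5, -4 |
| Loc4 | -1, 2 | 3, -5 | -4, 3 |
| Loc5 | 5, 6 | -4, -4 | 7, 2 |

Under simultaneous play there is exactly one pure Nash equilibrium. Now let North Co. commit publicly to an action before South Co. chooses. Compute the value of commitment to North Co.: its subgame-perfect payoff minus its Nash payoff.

1

South Co. best-responds to each possible North Co. move:
- Loc1 → South Co. plays Downtown (best of -3, 6, 8); North Co. gets -4.
- Loc2 → South Co. plays Downtown (best of -3, -5, 10); North Co. gets 5.
- Loc3 → South Co. plays Midtown (best of -5, -2, -4); North Co. gets 6.
- Loc4 → South Co. plays Downtown (best of 2, -5, 3); North Co. gets -4.
- Loc5 → South Co. plays Uptown (best of 6, -4, 2); North Co. gets 5.
Among -4, 5, 6, -4, 5, the best is 6 at Loc3. Subgame-perfect outcome: (Loc3, Midtown) with payoffs (6, -2).
For the simultaneous game, intersect best replies.
North Co.'s best replies: Uptown→Loc5; Midtown→Loc2; Downtown→Loc5.
South Co.'s best replies: Loc1→Downtown; Loc2→Downtown; Loc3→Midtown; Loc4→Downtown; Loc5→Uptown.
The unique mutual best reply is (Loc5, Uptown), giving (5, 6).
North Co.'s commitment gain: 6 − 5 = 1.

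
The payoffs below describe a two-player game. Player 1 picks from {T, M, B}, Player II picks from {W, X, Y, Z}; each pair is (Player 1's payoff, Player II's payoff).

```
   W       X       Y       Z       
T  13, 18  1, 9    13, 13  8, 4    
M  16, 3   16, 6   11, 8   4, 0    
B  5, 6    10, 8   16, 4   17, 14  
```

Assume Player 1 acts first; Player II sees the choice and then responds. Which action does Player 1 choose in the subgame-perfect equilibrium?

Player II best-responds to each possible Player 1 move:
- T: BR = W, leader payoff 13.
- M: BR = Y, leader payoff 11.
- B: BR = Z, leader payoff 17.
Maximizing over 13, 11, 17, Player 1 chooses B. Subgame-perfect outcome: (B, Z) with payoffs (17, 14).

B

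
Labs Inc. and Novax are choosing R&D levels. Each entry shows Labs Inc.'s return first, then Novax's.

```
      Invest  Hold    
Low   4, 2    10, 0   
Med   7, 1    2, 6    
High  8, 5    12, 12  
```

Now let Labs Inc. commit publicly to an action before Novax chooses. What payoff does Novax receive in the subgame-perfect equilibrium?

12

Work backward from Novax's decision.
- Low: Novax compares 2, 0 and picks Invest; Labs Inc. would get 4.
- Med: Novax compares 1, 6 and picks Hold; Labs Inc. would get 2.
- High: Novax compares 5, 12 and picks Hold; Labs Inc. would get 12.
Among 4, 2, 12, the best is 12 at High. Subgame-perfect outcome: (High, Hold) with payoffs (12, 12).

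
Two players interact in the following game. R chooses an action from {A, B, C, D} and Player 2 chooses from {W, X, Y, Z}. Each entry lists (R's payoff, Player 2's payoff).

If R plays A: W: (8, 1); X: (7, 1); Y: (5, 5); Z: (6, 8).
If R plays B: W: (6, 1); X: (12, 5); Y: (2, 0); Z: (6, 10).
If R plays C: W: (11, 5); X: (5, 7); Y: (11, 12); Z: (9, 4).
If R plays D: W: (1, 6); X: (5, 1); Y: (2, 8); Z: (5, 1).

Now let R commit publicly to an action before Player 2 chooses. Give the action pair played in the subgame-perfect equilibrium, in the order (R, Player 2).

Work backward from Player 2's decision.
- A → Player 2 plays Z (best of 1, 1, 5, 8); R gets 6.
- B → Player 2 plays Z (best of 1, 5, 0, 10); R gets 6.
- C → Player 2 plays Y (best of 5, 7, 12, 4); R gets 11.
- D → Player 2 plays Y (best of 6, 1, 8, 1); R gets 2.
R's induced payoffs are 6, 6, 11, 2, so R commits to C. Subgame-perfect outcome: (C, Y) with payoffs (11, 12).

(C, Y)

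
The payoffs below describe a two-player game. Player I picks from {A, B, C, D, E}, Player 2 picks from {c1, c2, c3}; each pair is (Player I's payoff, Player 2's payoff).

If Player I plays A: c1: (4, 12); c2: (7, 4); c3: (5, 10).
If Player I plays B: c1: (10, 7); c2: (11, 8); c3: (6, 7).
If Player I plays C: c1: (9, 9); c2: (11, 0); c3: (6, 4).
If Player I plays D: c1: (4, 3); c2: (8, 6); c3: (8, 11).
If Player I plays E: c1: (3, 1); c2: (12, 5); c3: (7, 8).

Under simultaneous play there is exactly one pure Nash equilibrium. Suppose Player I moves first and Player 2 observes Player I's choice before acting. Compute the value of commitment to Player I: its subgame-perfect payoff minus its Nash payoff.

Work backward from Player 2's decision.
- A: BR = c1, leader payoff 4.
- B: BR = c2, leader payoff 11.
- C: BR = c1, leader payoff 9.
- D: BR = c3, leader payoff 8.
- E: BR = c3, leader payoff 7.
Maximizing over 4, 11, 9, 8, 7, Player I chooses B. Subgame-perfect outcome: (B, c2) with payoffs (11, 8).
For the simultaneous game, intersect best replies.
Player I's best replies: c1→B; c2→E; c3→D.
Player 2's best replies: A→c1; B→c2; C→c1; D→c3; E→c3.
Only (D, c3) has each player best-responding; Nash payoffs (8, 11).
Player I's commitment gain: 11 − 8 = 3.

3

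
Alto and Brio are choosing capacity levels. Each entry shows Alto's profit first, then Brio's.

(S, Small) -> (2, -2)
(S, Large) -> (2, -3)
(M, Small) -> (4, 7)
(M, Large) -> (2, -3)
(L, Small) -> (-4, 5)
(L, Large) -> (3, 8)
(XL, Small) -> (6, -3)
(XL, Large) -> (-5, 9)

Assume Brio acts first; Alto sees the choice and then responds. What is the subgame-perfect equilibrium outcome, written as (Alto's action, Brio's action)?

(L, Large)

Backward induction with Brio moving first.
- Small: Alto compares 2, 4, -4, 6 and picks XL; Brio would get -3.
- Large: Alto compares 2, 2, 3, -5 and picks L; Brio would get 8.
Maximizing over -3, 8, Brio chooses Large. Subgame-perfect outcome: (L, Large) with payoffs (3, 8).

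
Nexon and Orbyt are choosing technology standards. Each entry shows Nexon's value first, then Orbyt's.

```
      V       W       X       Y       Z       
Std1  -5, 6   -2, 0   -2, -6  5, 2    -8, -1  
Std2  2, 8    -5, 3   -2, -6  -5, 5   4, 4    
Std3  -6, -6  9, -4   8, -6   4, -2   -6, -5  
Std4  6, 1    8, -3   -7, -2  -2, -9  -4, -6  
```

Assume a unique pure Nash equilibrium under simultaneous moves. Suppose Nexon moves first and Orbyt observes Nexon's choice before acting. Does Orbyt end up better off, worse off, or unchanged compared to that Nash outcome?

Orbyt best-responds to each possible Nexon move:
- Std1: BR = V, leader payoff -5.
- Std2: BR = V, leader payoff 2.
- Std3: BR = Y, leader payoff 4.
- Std4: BR = V, leader payoff 6.
Among -5, 2, 4, 6, the best is 6 at Std4. Subgame-perfect outcome: (Std4, V) with payoffs (6, 1).
For the simultaneous game, intersect best replies.
Nexon's best replies: V→Std4; W→Std3; X→Std3; Y→Std1; Z→Std2.
Orbyt's best replies: Std1→V; Std2→V; Std3→Y; Std4→V.
The unique mutual best reply is (Std4, V), giving (6, 1).
Orbyt earns 1 sequentially versus 1 at the Nash outcome: unchanged.

unchanged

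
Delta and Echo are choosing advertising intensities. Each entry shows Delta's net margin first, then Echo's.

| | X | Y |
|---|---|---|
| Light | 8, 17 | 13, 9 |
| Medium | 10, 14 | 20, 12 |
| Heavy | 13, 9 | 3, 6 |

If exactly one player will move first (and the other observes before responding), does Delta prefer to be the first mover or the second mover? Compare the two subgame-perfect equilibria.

If Delta leads: Echo's best replies are Light→X, Medium→X, Heavy→X; Delta's induced payoffs 8, 10, 13; outcome (Heavy, X), payoffs (13, 9).
If Echo leads: Delta's best replies are X→Heavy, Y→Medium; Echo's induced payoffs 9, 12; outcome (Medium, Y), payoffs (20, 12).
Delta gets 13 moving first and 20 moving second, so Delta prefers to move second.

second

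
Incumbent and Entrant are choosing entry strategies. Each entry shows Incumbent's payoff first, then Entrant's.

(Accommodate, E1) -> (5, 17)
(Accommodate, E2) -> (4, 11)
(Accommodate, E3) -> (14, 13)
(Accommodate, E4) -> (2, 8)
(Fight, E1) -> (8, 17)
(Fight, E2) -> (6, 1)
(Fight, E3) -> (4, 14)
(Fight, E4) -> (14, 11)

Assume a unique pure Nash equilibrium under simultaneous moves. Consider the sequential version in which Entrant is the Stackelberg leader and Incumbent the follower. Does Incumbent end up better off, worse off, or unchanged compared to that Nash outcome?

unchanged

Work backward from Incumbent's decision.
- E1 → Incumbent plays Fight (best of 5, 8); Entrant gets 17.
- E2 → Incumbent plays Fight (best of 4, 6); Entrant gets 1.
- E3 → Incumbent plays Accommodate (best of 14, 4); Entrant gets 13.
- E4 → Incumbent plays Fight (best of 2, 14); Entrant gets 11.
Among 17, 1, 13, 11, the best is 17 at E1. Subgame-perfect outcome: (Fight, E1) with payoffs (8, 17).
Now find the simultaneous Nash equilibrium.
Incumbent's best replies: E1→Fight; E2→Fight; E3→Accommodate; E4→Fight.
Entrant's best replies: Accommodate→E1; Fight→E1.
Only (Fight, E1) has each player best-responding; Nash payoffs (8, 17).
Incumbent earns 8 sequentially versus 8 at the Nash outcome: unchanged.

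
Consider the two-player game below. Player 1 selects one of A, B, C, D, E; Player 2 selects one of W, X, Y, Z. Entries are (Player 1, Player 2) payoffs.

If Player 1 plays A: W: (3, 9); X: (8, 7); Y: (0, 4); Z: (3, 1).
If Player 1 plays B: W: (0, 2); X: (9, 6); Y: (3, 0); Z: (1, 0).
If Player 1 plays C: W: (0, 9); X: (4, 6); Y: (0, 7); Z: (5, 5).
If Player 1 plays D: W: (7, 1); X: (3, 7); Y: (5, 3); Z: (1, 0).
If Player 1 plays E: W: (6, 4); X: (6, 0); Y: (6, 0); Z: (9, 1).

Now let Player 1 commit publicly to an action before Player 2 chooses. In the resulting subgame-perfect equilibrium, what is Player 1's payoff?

Solve by backward induction (Player 1 leads).
- A: BR = W, leader payoff 3.
- B: BR = X, leader payoff 9.
- C: BR = W, leader payoff 0.
- D: BR = X, leader payoff 3.
- E: BR = W, leader payoff 6.
Among 3, 9, 0, 3, 6, the best is 9 at B. Subgame-perfect outcome: (B, X) with payoffs (9, 6).

9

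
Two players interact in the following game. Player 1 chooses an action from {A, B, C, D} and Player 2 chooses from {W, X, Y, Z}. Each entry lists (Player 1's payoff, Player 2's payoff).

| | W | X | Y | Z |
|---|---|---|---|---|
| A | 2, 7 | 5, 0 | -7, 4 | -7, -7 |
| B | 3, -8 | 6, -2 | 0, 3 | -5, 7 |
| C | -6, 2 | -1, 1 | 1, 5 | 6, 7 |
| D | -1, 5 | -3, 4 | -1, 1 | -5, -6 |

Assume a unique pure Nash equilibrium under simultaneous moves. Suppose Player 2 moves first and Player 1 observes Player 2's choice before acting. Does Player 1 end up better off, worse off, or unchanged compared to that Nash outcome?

unchanged

Solve by backward induction (Player 2 leads).
- W → Player 1 plays B (best of 2, 3, -6, -1); Player 2 gets -8.
- X → Player 1 plays B (best of 5, 6, -1, -3); Player 2 gets -2.
- Y → Player 1 plays C (best of -7, 0, 1, -1); Player 2 gets 5.
- Z → Player 1 plays C (best of -7, -5, 6, -5); Player 2 gets 7.
Among -8, -2, 5, 7, the best is 7 at Z. Subgame-perfect outcome: (C, Z) with payoffs (6, 7).
For the simultaneous game, intersect best replies.
Player 1's best replies: W→B; X→B; Y→C; Z→C.
Player 2's best replies: A→W; B→Z; C→Z; D→W.
Only (C, Z) has each player best-responding; Nash payoffs (6, 7).
Player 1 earns 6 sequentially versus 6 at the Nash outcome: unchanged.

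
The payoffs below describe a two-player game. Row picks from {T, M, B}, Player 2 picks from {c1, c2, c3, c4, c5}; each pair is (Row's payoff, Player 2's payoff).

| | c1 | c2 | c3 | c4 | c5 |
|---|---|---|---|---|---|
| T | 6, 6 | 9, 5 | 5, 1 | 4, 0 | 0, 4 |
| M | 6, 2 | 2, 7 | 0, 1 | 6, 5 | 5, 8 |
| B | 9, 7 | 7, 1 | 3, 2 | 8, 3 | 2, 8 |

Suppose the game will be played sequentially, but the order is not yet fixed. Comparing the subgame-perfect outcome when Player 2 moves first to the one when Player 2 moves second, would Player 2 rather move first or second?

first

If Row leads: Player 2's best replies are T→c1, M→c5, B→c5; Row's induced payoffs 6, 5, 2; outcome (T, c1), payoffs (6, 6).
If Player 2 leads: Row's best replies are c1→B, c2→T, c3→T, c4→B, c5→M; Player 2's induced payoffs 7, 5, 1, 3, 8; outcome (M, c5), payoffs (5, 8).
Player 2 gets 8 moving first and 6 moving second, so Player 2 prefers to move first.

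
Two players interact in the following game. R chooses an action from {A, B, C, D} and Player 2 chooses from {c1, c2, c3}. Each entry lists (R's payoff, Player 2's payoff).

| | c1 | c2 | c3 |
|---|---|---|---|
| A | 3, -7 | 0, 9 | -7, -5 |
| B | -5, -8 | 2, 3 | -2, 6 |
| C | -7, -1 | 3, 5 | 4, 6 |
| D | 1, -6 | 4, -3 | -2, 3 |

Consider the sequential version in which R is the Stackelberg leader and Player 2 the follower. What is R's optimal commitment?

Solve by backward induction (R leads).
- A: Player 2 compares -7, 9, -5 and picks c2; R would get 0.
- B: Player 2 compares -8, 3, 6 and picks c3; R would get -2.
- C: Player 2 compares -1, 5, 6 and picks c3; R would get 4.
- D: Player 2 compares -6, -3, 3 and picks c3; R would get -2.
R's induced payoffs are 0, -2, 4, -2, so R commits to C. Subgame-perfect outcome: (C, c3) with payoffs (4, 6).

C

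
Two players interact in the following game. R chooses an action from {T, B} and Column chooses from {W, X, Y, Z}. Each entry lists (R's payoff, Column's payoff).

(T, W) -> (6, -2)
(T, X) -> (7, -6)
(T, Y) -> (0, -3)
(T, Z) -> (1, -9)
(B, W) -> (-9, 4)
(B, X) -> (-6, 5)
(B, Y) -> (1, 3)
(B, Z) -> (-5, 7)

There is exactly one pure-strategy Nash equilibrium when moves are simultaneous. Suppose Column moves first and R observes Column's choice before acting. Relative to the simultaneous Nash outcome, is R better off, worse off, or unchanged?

Work backward from R's decision.
- W → R plays T (best of 6, -9); Column gets -2.
- X → R plays T (best of 7, -6); Column gets -6.
- Y → R plays B (best of 0, 1); Column gets 3.
- Z → R plays T (best of 1, -5); Column gets -9.
Column's induced payoffs are -2, -6, 3, -9, so Column commits to Y. Subgame-perfect outcome: (B, Y) with payoffs (1, 3).
Now find the simultaneous Nash equilibrium.
R's best replies: W→T; X→T; Y→B; Z→T.
Column's best replies: T→W; B→Z.
The unique mutual best reply is (T, W), giving (6, -2).
R earns 1 sequentially versus 6 at the Nash outcome: worse off.

worse off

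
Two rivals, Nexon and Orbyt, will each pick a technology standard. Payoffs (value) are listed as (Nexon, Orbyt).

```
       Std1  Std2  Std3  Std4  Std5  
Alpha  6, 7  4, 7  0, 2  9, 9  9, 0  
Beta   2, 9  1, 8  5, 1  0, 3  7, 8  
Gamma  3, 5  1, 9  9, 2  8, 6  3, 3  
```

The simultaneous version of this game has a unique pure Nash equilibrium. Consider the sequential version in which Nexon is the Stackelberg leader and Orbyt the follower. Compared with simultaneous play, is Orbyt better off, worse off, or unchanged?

unchanged

Orbyt best-responds to each possible Nexon move:
- Alpha: Orbyt compares 7, 7, 2, 9, 0 and picks Std4; Nexon would get 9.
- Beta: Orbyt compares 9, 8, 1, 3, 8 and picks Std1; Nexon would get 2.
- Gamma: Orbyt compares 5, 9, 2, 6, 3 and picks Std2; Nexon would get 1.
Maximizing over 9, 2, 1, Nexon chooses Alpha. Subgame-perfect outcome: (Alpha, Std4) with payoffs (9, 9).
Now find the simultaneous Nash equilibrium.
Nexon's best replies: Std1→Alpha; Std2→Alpha; Std3→Gamma; Std4→Alpha; Std5→Alpha.
Orbyt's best replies: Alpha→Std4; Beta→Std1; Gamma→Std2.
Only (Alpha, Std4) has each player best-responding; Nash payoffs (9, 9).
Orbyt earns 9 sequentially versus 9 at the Nash outcome: unchanged.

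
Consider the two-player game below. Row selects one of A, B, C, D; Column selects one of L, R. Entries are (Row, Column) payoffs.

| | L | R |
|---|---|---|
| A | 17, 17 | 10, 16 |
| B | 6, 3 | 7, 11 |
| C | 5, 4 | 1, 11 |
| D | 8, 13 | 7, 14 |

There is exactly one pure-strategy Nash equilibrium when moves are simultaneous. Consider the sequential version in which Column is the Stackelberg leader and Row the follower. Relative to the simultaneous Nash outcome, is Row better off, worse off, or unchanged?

unchanged

Row best-responds to each possible Column move:
- L: Row compares 17, 6, 5, 8 and picks A; Column would get 17.
- R: Row compares 10, 7, 1, 7 and picks A; Column would get 16.
Among 17, 16, the best is 17 at L. Subgame-perfect outcome: (A, L) with payoffs (17, 17).
Now find the simultaneous Nash equilibrium.
Row's best replies: L→A; R→A.
Column's best replies: A→L; B→R; C→R; D→R.
The unique mutual best reply is (A, L), giving (17, 17).
Row earns 17 sequentially versus 17 at the Nash outcome: unchanged.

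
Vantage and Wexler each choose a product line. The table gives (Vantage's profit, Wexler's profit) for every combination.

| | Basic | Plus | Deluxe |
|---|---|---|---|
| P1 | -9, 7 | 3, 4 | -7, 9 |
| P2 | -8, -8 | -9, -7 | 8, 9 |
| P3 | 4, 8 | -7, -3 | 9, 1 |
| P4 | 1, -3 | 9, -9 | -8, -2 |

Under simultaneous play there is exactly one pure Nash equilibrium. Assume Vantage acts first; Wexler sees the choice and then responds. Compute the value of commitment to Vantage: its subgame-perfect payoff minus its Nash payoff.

4

Solve by backward induction (Vantage leads).
- P1: BR = Deluxe, leader payoff -7.
- P2: BR = Deluxe, leader payoff 8.
- P3: BR = Basic, leader payoff 4.
- P4: BR = Deluxe, leader payoff -8.
Vantage's induced payoffs are -7, 8, 4, -8, so Vantage commits to P2. Subgame-perfect outcome: (P2, Deluxe) with payoffs (8, 9).
Under simultaneous play:
Vantage's best replies: Basic→P3; Plus→P4; Deluxe→P3.
Wexler's best replies: P1→Deluxe; P2→Deluxe; P3→Basic; P4→Deluxe.
Only (P3, Basic) has each player best-responding; Nash payoffs (4, 8).
Vantage's commitment gain: 8 − 4 = 4.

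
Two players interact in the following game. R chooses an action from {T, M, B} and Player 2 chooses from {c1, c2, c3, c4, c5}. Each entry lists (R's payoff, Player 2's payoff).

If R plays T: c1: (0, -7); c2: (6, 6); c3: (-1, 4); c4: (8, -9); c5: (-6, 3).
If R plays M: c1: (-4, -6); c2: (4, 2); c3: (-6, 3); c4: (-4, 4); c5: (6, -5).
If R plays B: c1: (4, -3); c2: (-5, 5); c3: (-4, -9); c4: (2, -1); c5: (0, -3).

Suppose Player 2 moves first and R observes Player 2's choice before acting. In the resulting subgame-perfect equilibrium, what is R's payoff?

Work backward from R's decision.
- c1: R compares 0, -4, 4 and picks B; Player 2 would get -3.
- c2: R compares 6, 4, -5 and picks T; Player 2 would get 6.
- c3: R compares -1, -6, -4 and picks T; Player 2 would get 4.
- c4: R compares 8, -4, 2 and picks T; Player 2 would get -9.
- c5: R compares -6, 6, 0 and picks M; Player 2 would get -5.
Player 2's induced payoffs are -3, 6, 4, -9, -5, so Player 2 commits to c2. Subgame-perfect outcome: (T, c2) with payoffs (6, 6).

6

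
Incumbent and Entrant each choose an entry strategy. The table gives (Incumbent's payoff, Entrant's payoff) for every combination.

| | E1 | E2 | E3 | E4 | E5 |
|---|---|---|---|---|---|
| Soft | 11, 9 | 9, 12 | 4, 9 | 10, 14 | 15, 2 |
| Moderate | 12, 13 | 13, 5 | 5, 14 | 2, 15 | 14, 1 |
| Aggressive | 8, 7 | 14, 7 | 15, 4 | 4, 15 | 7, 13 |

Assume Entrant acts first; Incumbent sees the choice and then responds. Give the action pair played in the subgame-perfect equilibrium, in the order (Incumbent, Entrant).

(Soft, E4)

Work backward from Incumbent's decision.
- E1: BR = Moderate, leader payoff 13.
- E2: BR = Aggressive, leader payoff 7.
- E3: BR = Aggressive, leader payoff 4.
- E4: BR = Soft, leader payoff 14.
- E5: BR = Soft, leader payoff 2.
Maximizing over 13, 7, 4, 14, 2, Entrant chooses E4. Subgame-perfect outcome: (Soft, E4) with payoffs (10, 14).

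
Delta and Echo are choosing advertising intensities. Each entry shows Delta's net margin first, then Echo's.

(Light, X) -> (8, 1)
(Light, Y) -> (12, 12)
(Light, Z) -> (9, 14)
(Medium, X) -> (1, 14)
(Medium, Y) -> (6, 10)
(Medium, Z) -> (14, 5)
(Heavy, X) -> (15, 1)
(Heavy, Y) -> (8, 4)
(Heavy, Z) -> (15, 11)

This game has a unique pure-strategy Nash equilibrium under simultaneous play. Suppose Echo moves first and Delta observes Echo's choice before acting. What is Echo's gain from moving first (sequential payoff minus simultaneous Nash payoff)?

Solve by backward induction (Echo leads).
- X: Delta compares 8, 1, 15 and picks Heavy; Echo would get 1.
- Y: Delta compares 12, 6, 8 and picks Light; Echo would get 12.
- Z: Delta compares 9, 14, 15 and picks Heavy; Echo would get 11.
Among 1, 12, 11, the best is 12 at Y. Subgame-perfect outcome: (Light, Y) with payoffs (12, 12).
Now find the simultaneous Nash equilibrium.
Delta's best replies: X→Heavy; Y→Light; Z→Heavy.
Echo's best replies: Light→Z; Medium→X; Heavy→Z.
The unique mutual best reply is (Heavy, Z), giving (15, 11).
Echo's commitment gain: 12 − 11 = 1.

1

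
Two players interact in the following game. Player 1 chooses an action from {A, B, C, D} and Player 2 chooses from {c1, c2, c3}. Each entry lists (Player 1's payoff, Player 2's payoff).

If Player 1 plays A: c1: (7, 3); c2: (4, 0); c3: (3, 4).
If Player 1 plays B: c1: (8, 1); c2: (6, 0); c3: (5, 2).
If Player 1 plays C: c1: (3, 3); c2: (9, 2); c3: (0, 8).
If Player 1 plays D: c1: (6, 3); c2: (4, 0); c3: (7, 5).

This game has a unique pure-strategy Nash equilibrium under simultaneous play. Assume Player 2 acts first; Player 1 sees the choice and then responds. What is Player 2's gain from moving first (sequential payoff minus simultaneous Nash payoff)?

Player 1 best-responds to each possible Player 2 move:
- c1 → Player 1 plays B (best of 7, 8, 3, 6); Player 2 gets 1.
- c2 → Player 1 plays C (best of 4, 6, 9, 4); Player 2 gets 2.
- c3 → Player 1 plays D (best of 3, 5, 0, 7); Player 2 gets 5.
Player 2's induced payoffs are 1, 2, 5, so Player 2 commits to c3. Subgame-perfect outcome: (D, c3) with payoffs (7, 5).
Under simultaneous play:
Player 1's best replies: c1→B; c2→C; c3→D.
Player 2's best replies: A→c3; B→c3; C→c3; D→c3.
The unique mutual best reply is (D, c3), giving (7, 5).
Player 2's commitment gain: 5 − 5 = 0.

0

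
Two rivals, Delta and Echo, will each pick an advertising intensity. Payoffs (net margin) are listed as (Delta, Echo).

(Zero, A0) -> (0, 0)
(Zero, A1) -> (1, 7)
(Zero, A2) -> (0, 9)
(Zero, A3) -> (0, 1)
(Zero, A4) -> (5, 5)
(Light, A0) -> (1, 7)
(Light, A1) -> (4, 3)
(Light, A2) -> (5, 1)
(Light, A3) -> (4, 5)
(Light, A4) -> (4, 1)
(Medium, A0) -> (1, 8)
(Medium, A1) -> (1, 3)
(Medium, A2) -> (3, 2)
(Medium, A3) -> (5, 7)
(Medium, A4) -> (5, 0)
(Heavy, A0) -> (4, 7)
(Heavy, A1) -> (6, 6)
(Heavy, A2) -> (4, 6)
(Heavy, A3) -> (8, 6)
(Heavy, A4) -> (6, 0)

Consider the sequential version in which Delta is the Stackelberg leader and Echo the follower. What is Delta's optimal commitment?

Heavy

Echo best-responds to each possible Delta move:
- Zero: BR = A2, leader payoff 0.
- Light: BR = A0, leader payoff 1.
- Medium: BR = A0, leader payoff 1.
- Heavy: BR = A0, leader payoff 4.
Among 0, 1, 1, 4, the best is 4 at Heavy. Subgame-perfect outcome: (Heavy, A0) with payoffs (4, 7).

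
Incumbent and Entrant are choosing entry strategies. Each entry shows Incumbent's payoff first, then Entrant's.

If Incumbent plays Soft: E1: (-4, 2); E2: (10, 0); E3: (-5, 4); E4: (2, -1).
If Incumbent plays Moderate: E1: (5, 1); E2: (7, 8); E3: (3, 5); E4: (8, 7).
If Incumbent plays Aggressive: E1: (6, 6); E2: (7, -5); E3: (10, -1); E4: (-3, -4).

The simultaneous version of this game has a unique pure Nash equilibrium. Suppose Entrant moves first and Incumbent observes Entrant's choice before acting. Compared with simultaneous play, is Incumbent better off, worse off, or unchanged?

better off

Backward induction with Entrant moving first.
- E1: BR = Aggressive, leader payoff 6.
- E2: BR = Soft, leader payoff 0.
- E3: BR = Aggressive, leader payoff -1.
- E4: BR = Moderate, leader payoff 7.
Entrant's induced payoffs are 6, 0, -1, 7, so Entrant commits to E4. Subgame-perfect outcome: (Moderate, E4) with payoffs (8, 7).
For the simultaneous game, intersect best replies.
Incumbent's best replies: E1→Aggressive; E2→Soft; E3→Aggressive; E4→Moderate.
Entrant's best replies: Soft→E3; Moderate→E2; Aggressive→E1.
The unique mutual best reply is (Aggressive, E1), giving (6, 6).
Incumbent earns 8 sequentially versus 6 at the Nash outcome: better off.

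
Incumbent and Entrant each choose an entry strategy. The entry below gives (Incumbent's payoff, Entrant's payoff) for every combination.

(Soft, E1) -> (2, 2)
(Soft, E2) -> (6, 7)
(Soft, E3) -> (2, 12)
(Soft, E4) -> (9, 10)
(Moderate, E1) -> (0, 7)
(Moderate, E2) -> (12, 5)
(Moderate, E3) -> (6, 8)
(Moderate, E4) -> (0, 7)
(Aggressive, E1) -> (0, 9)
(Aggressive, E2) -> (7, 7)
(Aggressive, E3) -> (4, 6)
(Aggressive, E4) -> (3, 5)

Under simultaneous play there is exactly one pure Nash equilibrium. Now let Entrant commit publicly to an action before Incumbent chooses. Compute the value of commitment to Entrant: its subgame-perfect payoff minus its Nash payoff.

2

Solve by backward induction (Entrant leads).
- E1: BR = Soft, leader payoff 2.
- E2: BR = Moderate, leader payoff 5.
- E3: BR = Moderate, leader payoff 8.
- E4: BR = Soft, leader payoff 10.
Entrant's induced payoffs are 2, 5, 8, 10, so Entrant commits to E4. Subgame-perfect outcome: (Soft, E4) with payoffs (9, 10).
Under simultaneous play:
Incumbent's best replies: E1→Soft; E2→Moderate; E3→Moderate; E4→Soft.
Entrant's best replies: Soft→E3; Moderate→E3; Aggressive→E1.
Only (Moderate, E3) has each player best-responding; Nash payoffs (6, 8).
Entrant's commitment gain: 10 − 8 = 2.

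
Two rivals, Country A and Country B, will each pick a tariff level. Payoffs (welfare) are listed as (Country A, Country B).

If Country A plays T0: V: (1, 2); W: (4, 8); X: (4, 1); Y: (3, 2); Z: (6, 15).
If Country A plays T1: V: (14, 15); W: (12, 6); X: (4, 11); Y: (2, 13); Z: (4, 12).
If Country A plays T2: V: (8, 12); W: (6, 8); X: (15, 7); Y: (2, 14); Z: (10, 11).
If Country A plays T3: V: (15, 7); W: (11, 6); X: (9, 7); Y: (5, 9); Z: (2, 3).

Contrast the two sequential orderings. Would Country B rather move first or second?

second

If Country A leads: Country B's best replies are T0→Z, T1→V, T2→Y, T3→Y; Country A's induced payoffs 6, 14, 2, 5; outcome (T1, V), payoffs (14, 15).
If Country B leads: Country A's best replies are V→T3, W→T1, X→T2, Y→T3, Z→T2; Country B's induced payoffs 7, 6, 7, 9, 11; outcome (T2, Z), payoffs (10, 11).
Country B gets 11 moving first and 15 moving second, so Country B prefers to move second.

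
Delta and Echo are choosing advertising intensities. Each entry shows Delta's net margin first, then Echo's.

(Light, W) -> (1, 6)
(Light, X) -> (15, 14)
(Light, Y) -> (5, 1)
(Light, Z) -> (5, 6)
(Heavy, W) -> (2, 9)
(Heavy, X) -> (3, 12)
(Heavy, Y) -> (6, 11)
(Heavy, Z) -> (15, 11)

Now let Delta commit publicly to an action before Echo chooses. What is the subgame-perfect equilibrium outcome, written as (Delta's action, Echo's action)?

Backward induction with Delta moving first.
- Light: Echo compares 6, 14, 1, 6 and picks X; Delta would get 15.
- Heavy: Echo compares 9, 12, 11, 11 and picks X; Delta would get 3.
Among 15, 3, the best is 15 at Light. Subgame-perfect outcome: (Light, X) with payoffs (15, 14).

(Light, X)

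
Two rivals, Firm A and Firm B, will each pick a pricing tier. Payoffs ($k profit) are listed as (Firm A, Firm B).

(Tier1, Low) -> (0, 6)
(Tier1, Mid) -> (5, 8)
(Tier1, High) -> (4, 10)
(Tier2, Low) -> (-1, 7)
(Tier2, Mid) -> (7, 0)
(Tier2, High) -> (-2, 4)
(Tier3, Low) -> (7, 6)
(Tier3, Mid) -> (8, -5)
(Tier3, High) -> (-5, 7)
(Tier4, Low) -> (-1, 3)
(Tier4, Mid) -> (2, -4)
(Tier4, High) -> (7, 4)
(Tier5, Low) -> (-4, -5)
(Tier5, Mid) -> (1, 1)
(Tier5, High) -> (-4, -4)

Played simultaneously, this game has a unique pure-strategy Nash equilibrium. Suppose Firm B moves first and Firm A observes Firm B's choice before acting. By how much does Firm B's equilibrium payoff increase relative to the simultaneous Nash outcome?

Work backward from Firm A's decision.
- Low → Firm A plays Tier3 (best of 0, -1, 7, -1, -4); Firm B gets 6.
- Mid → Firm A plays Tier3 (best of 5, 7, 8, 2, 1); Firm B gets -5.
- High → Firm A plays Tier4 (best of 4, -2, -5, 7, -4); Firm B gets 4.
Among 6, -5, 4, the best is 6 at Low. Subgame-perfect outcome: (Tier3, Low) with payoffs (7, 6).
Now find the simultaneous Nash equilibrium.
Firm A's best replies: Low→Tier3; Mid→Tier3; High→Tier4.
Firm B's best replies: Tier1→High; Tier2→Low; Tier3→High; Tier4→High; Tier5→Mid.
Only (Tier4, High) has each player best-responding; Nash payoffs (7, 4).
Firm B's commitment gain: 6 − 4 = 2.

2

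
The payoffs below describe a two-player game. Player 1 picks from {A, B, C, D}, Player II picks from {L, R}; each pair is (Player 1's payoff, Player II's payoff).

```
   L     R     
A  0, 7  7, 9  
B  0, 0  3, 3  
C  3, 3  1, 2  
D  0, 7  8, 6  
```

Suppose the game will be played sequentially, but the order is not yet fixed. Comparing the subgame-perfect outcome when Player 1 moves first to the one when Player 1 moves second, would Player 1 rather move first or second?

second

If Player 1 leads: Player II's best replies are A→R, B→R, C→L, D→L; Player 1's induced payoffs 7, 3, 3, 0; outcome (A, R), payoffs (7, 9).
If Player II leads: Player 1's best replies are L→C, R→D; Player II's induced payoffs 3, 6; outcome (D, R), payoffs (8, 6).
Player 1 gets 7 moving first and 8 moving second, so Player 1 prefers to move second.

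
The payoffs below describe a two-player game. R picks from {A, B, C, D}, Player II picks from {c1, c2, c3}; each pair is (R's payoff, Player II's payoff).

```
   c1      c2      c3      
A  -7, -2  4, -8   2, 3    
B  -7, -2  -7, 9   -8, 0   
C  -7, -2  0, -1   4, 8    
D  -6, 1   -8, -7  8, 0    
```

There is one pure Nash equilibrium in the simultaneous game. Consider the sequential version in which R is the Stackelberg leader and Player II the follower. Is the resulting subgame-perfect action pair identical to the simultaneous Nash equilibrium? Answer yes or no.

Backward induction with R moving first.
- A: Player II compares -2, -8, 3 and picks c3; R would get 2.
- B: Player II compares -2, 9, 0 and picks c2; R would get -7.
- C: Player II compares -2, -1, 8 and picks c3; R would get 4.
- D: Player II compares 1, -7, 0 and picks c1; R would get -6.
Among 2, -7, 4, -6, the best is 4 at C. Subgame-perfect outcome: (C, c3) with payoffs (4, 8).
Under simultaneous play:
R's best replies: c1→D; c2→A; c3→D.
Player II's best replies: A→c3; B→c2; C→c3; D→c1.
The unique mutual best reply is (D, c1), giving (-6, 1).
Sequential outcome (C, c3) differs from the Nash profile (D, c1).

no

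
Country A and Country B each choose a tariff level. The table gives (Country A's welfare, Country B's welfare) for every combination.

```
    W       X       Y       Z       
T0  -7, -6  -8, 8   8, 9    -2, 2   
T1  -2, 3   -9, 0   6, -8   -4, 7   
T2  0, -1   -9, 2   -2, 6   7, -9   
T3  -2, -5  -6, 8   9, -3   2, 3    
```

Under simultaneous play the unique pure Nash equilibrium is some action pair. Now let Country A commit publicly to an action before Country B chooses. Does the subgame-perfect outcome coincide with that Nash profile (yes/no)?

Work backward from Country B's decision.
- T0: BR = Y, leader payoff 8.
- T1: BR = Z, leader payoff -4.
- T2: BR = Y, leader payoff -2.
- T3: BR = X, leader payoff -6.
Country A's induced payoffs are 8, -4, -2, -6, so Country A commits to T0. Subgame-perfect outcome: (T0, Y) with payoffs (8, 9).
Under simultaneous play:
Country A's best replies: W→T2; X→T3; Y→T3; Z→T2.
Country B's best replies: T0→Y; T1→Z; T2→Y; T3→X.
Only (T3, X) has each player best-responding; Nash payoffs (-6, 8).
Sequential outcome (T0, Y) differs from the Nash profile (T3, X).

no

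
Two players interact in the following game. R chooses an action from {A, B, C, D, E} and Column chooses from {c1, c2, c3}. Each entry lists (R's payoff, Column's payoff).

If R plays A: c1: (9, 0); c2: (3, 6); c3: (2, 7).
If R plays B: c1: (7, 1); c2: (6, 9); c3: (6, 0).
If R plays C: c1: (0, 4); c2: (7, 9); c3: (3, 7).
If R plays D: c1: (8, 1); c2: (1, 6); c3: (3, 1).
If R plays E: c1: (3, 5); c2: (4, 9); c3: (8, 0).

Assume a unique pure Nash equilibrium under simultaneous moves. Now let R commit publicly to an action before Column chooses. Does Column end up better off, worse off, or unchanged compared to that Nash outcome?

Work backward from Column's decision.
- A: Column compares 0, 6, 7 and picks c3; R would get 2.
- B: Column compares 1, 9, 0 and picks c2; R would get 6.
- C: Column compares 4, 9, 7 and picks c2; R would get 7.
- D: Column compares 1, 6, 1 and picks c2; R would get 1.
- E: Column compares 5, 9, 0 and picks c2; R would get 4.
R's induced payoffs are 2, 6, 7, 1, 4, so R commits to C. Subgame-perfect outcome: (C, c2) with payoffs (7, 9).
Now find the simultaneous Nash equilibrium.
R's best replies: c1→A; c2→C; c3→E.
Column's best replies: A→c3; B→c2; C→c2; D→c2; E→c2.
The unique mutual best reply is (C, c2), giving (7, 9).
Column earns 9 sequentially versus 9 at the Nash outcome: unchanged.

unchanged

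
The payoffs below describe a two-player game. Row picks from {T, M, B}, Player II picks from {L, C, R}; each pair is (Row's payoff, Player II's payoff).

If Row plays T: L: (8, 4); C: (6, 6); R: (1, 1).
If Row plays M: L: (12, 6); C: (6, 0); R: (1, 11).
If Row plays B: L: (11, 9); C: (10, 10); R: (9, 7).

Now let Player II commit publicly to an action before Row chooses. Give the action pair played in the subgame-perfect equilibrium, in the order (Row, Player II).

(B, C)

Solve by backward induction (Player II leads).
- L: Row compares 8, 12, 11 and picks M; Player II would get 6.
- C: Row compares 6, 6, 10 and picks B; Player II would get 10.
- R: Row compares 1, 1, 9 and picks B; Player II would get 7.
Player II's induced payoffs are 6, 10, 7, so Player II commits to C. Subgame-perfect outcome: (B, C) with payoffs (10, 10).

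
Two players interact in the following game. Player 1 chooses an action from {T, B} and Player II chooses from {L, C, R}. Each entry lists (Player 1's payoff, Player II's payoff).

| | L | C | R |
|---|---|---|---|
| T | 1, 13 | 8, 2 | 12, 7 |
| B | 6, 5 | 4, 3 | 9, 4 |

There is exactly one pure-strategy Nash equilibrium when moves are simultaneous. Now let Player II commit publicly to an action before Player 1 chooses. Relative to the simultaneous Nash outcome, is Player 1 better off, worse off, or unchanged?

Backward induction with Player II moving first.
- L: BR = B, leader payoff 5.
- C: BR = T, leader payoff 2.
- R: BR = T, leader payoff 7.
Maximizing over 5, 2, 7, Player II chooses R. Subgame-perfect outcome: (T, R) with payoffs (12, 7).
Now find the simultaneous Nash equilibrium.
Player 1's best replies: L→B; C→T; R→T.
Player II's best replies: T→L; B→L.
The unique mutual best reply is (B, L), giving (6, 5).
Player 1 earns 12 sequentially versus 6 at the Nash outcome: better off.

better off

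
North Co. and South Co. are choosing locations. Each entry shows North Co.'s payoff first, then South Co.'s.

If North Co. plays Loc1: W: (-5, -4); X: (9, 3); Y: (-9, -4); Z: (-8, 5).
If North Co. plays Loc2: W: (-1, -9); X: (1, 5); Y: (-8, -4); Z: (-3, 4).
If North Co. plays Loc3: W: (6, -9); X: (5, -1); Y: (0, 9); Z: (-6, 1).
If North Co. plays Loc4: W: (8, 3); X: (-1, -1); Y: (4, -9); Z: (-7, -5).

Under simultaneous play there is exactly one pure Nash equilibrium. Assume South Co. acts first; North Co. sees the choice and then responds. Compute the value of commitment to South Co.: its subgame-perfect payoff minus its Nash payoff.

Work backward from North Co.'s decision.
- W: BR = Loc4, leader payoff 3.
- X: BR = Loc1, leader payoff 3.
- Y: BR = Loc4, leader payoff -9.
- Z: BR = Loc2, leader payoff 4.
Maximizing over 3, 3, -9, 4, South Co. chooses Z. Subgame-perfect outcome: (Loc2, Z) with payoffs (-3, 4).
Now find the simultaneous Nash equilibrium.
North Co.'s best replies: W→Loc4; X→Loc1; Y→Loc4; Z→Loc2.
South Co.'s best replies: Loc1→Z; Loc2→X; Loc3→Y; Loc4→W.
Only (Loc4, W) has each player best-responding; Nash payoffs (8, 3).
South Co.'s commitment gain: 4 − 3 = 1.

1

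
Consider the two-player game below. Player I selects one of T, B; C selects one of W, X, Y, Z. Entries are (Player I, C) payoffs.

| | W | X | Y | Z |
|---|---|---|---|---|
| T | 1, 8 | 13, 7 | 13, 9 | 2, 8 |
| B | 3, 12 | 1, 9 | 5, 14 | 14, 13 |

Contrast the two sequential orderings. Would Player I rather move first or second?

second

If Player I leads: C's best replies are T→Y, B→Y; Player I's induced payoffs 13, 5; outcome (T, Y), payoffs (13, 9).
If C leads: Player I's best replies are W→B, X→T, Y→T, Z→B; C's induced payoffs 12, 7, 9, 13; outcome (B, Z), payoffs (14, 13).
Player I gets 13 moving first and 14 moving second, so Player I prefers to move second.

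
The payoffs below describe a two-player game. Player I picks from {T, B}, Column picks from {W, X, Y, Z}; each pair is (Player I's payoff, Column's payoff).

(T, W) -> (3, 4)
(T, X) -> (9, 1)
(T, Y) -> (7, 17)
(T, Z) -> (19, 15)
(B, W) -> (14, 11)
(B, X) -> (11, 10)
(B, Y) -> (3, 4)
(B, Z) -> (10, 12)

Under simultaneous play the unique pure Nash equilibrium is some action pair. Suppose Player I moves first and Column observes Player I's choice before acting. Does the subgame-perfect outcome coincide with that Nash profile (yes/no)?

no

Work backward from Column's decision.
- T: BR = Y, leader payoff 7.
- B: BR = Z, leader payoff 10.
Player I's induced payoffs are 7, 10, so Player I commits to B. Subgame-perfect outcome: (B, Z) with payoffs (10, 12).
For the simultaneous game, intersect best replies.
Player I's best replies: W→B; X→B; Y→T; Z→T.
Column's best replies: T→Y; B→Z.
The unique mutual best reply is (T, Y), giving (7, 17).
Sequential outcome (B, Z) differs from the Nash profile (T, Y).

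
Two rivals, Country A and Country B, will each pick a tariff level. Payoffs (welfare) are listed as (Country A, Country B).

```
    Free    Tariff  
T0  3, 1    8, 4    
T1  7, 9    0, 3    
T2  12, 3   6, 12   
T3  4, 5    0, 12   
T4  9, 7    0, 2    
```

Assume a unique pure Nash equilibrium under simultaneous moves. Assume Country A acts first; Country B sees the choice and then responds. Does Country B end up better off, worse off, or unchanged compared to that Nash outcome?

better off

Backward induction with Country A moving first.
- T0: Country B compares 1, 4 and picks Tariff; Country A would get 8.
- T1: Country B compares 9, 3 and picks Free; Country A would get 7.
- T2: Country B compares 3, 12 and picks Tariff; Country A would get 6.
- T3: Country B compares 5, 12 and picks Tariff; Country A would get 0.
- T4: Country B compares 7, 2 and picks Free; Country A would get 9.
Country A's induced payoffs are 8, 7, 6, 0, 9, so Country A commits to T4. Subgame-perfect outcome: (T4, Free) with payoffs (9, 7).
Under simultaneous play:
Country A's best replies: Free→T2; Tariff→T0.
Country B's best replies: T0→Tariff; T1→Free; T2→Tariff; T3→Tariff; T4→Free.
The unique mutual best reply is (T0, Tariff), giving (8, 4).
Country B earns 7 sequentially versus 4 at the Nash outcome: better off.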